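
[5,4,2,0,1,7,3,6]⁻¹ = [3,4,2,6,1,0,7,5]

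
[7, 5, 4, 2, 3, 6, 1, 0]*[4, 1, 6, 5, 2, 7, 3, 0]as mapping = [0→0, 1→7, 2→2, 3→6, 4→5, 5→3, 6→1, 7→4]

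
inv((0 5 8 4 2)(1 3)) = (0 2 4 8 5)(1 3)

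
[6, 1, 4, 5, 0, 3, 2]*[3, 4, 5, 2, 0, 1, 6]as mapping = [0→6, 1→4, 2→0, 3→1, 4→3, 5→2, 6→5]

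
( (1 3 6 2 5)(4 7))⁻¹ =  (1 5 2 6 3)(4 7)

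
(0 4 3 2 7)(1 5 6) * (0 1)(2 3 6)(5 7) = (0 4 6)(1 7)(2 5)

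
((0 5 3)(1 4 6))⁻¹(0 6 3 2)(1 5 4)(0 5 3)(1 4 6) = (0 2 5 1)(3 6 4)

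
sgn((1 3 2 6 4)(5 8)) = -1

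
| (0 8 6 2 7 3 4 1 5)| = 9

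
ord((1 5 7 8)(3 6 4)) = 12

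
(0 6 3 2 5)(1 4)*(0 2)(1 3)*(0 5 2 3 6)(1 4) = (3 5)(4 6)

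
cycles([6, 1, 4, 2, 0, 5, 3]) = (0 6 3 2 4)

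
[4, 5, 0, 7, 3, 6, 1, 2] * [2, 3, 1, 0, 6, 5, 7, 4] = [6, 5, 2, 4, 0, 7, 3, 1]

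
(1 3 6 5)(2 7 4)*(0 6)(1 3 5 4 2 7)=(0 6 4 7 2 1 5 3)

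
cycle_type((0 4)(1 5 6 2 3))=2.5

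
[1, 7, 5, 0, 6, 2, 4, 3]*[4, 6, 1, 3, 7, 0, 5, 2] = [6, 2, 0, 4, 5, 1, 7, 3]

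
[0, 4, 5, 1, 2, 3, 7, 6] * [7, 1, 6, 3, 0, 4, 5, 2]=[7, 0, 4, 1, 6, 3, 2, 5]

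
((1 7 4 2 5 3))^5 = (1 3 5 2 4 7)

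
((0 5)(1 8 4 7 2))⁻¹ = (0 5)(1 2 7 4 8)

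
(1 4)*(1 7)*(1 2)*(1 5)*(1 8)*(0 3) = (0 3)(1 4 7 2 5 8)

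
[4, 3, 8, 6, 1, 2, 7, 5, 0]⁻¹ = [8, 4, 5, 1, 0, 7, 3, 6, 2]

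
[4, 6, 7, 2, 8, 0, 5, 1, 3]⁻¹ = [5, 7, 3, 8, 0, 6, 1, 2, 4]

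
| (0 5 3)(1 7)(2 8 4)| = 6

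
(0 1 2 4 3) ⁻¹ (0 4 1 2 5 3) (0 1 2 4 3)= (0 1 3 2 4 5) 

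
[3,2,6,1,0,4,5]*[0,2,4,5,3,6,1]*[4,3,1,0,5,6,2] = [6,5,3,1,4,0,2]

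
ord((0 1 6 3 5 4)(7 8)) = 6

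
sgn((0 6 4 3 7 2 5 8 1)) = 1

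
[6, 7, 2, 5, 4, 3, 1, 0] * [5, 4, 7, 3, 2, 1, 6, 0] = [6, 0, 7, 1, 2, 3, 4, 5]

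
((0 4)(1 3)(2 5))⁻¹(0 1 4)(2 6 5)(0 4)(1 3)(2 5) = (0 4 3)(2 5 6)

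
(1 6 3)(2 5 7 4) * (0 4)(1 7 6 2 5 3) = (0 4 5 6 1 2 3 7)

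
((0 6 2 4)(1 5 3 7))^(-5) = (0 4 2 6)(1 7 3 5)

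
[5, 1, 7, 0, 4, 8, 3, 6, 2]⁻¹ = [3, 1, 8, 6, 4, 0, 7, 2, 5]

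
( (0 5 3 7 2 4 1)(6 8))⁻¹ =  (0 1 4 2 7 3 5)(6 8)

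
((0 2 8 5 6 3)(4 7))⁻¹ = (0 3 6 5 8 2)(4 7)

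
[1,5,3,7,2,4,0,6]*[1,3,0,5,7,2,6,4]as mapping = [0→3,1→2,2→5,3→4,4→0,5→7,6→1,7→6]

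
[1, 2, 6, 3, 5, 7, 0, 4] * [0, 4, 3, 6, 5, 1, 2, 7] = [4, 3, 2, 6, 1, 7, 0, 5]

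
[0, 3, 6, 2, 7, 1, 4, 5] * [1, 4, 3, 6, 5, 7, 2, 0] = [1, 6, 2, 3, 0, 4, 5, 7]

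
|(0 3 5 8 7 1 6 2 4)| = 9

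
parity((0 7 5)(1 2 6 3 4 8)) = odd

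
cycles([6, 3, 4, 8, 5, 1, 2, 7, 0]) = (0 6 2 4 5 1 3 8)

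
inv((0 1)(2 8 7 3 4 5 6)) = (0 1)(2 6 5 4 3 7 8)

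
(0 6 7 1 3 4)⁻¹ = (0 4 3 1 7 6)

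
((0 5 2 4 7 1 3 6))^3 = (0 4 3 5 7 6 2 1)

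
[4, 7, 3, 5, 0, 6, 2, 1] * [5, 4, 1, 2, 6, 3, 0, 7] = [6, 7, 2, 3, 5, 0, 1, 4]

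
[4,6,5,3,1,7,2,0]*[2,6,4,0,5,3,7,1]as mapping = [0→5,1→7,2→3,3→0,4→6,5→1,6→4,7→2]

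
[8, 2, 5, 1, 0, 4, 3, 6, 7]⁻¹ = [4, 3, 1, 6, 5, 2, 7, 8, 0]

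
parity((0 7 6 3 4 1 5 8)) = odd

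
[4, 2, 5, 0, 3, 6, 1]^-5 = [4, 6, 1, 0, 3, 2, 5]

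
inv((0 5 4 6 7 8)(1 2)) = (0 8 7 6 4 5)(1 2)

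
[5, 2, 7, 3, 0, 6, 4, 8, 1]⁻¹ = [4, 8, 1, 3, 6, 0, 5, 2, 7]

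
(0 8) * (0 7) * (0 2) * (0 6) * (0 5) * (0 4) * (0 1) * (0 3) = (0 8 7 2 6 5 4 1 3)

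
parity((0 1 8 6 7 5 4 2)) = odd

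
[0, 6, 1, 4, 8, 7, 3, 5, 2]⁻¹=[0, 2, 8, 6, 3, 7, 1, 5, 4]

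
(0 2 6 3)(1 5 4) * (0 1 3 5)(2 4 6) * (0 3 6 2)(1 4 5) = (0 5 2)(1 3 4 6)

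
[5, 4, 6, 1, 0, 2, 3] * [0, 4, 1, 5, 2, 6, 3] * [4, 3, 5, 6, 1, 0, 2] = [2, 5, 6, 1, 4, 3, 0]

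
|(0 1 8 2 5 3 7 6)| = 8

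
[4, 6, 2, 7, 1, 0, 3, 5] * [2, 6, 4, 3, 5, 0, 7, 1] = [5, 7, 4, 1, 6, 2, 3, 0]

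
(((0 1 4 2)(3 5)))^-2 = (0 4)(1 2)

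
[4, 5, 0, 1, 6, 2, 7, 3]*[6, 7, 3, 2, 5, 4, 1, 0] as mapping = [0→5, 1→4, 2→6, 3→7, 4→1, 5→3, 6→0, 7→2] 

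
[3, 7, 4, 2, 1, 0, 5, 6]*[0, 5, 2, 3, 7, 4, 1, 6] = [3, 6, 7, 2, 5, 0, 4, 1]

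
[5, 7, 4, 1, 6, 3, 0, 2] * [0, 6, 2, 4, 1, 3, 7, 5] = [3, 5, 1, 6, 7, 4, 0, 2]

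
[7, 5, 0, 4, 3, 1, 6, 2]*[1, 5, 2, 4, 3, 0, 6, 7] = [7, 0, 1, 3, 4, 5, 6, 2]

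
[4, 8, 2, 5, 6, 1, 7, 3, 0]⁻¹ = [8, 5, 2, 7, 0, 3, 4, 6, 1]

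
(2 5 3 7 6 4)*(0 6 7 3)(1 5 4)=(0 6 1 5)(2 4)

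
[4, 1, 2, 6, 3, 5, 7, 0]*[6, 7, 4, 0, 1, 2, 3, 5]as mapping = [0→1, 1→7, 2→4, 3→3, 4→0, 5→2, 6→5, 7→6]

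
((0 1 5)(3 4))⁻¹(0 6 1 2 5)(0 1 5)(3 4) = (0 1 6 5 2)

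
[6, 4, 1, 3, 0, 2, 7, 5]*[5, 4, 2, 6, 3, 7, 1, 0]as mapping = [0→1, 1→3, 2→4, 3→6, 4→5, 5→2, 6→0, 7→7]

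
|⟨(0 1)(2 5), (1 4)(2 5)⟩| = 6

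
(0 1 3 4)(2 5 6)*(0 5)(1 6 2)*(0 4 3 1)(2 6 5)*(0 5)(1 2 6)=(1 2 4 6 5)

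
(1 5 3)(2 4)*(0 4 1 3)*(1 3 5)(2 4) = (0 2 3 5)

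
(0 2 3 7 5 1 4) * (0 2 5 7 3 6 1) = (0 5)(1 4 2 6)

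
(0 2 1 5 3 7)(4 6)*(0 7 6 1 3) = (0 2 3 6 4 1 5)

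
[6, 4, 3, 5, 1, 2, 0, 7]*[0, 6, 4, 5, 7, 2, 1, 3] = [1, 7, 5, 2, 6, 4, 0, 3]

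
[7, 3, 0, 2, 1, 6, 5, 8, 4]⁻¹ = [2, 4, 3, 1, 8, 6, 5, 0, 7]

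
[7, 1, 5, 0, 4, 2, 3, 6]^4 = [0, 1, 2, 3, 4, 5, 6, 7]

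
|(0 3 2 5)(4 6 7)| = 12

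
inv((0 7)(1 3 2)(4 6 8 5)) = (0 7)(1 2 3)(4 5 8 6)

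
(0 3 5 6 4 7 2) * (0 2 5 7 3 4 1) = (0 4 3 7 5 6 1)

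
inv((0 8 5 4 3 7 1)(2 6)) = (0 1 7 3 4 5 8)(2 6)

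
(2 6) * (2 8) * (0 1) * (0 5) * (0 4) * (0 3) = (0 1 5 4 3)(2 6 8)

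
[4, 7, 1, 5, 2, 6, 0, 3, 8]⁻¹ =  [6, 2, 4, 7, 0, 3, 5, 1, 8]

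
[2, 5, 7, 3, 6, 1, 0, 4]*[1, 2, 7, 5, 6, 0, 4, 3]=[7, 0, 3, 5, 4, 2, 1, 6]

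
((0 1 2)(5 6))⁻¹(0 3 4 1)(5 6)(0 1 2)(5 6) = (1 3 4 2)(5 6)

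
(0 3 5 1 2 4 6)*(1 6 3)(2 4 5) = (0 1 4 3 2 5 6)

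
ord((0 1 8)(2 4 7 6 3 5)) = 6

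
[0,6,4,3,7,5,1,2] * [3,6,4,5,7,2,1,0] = [3,1,7,5,0,2,6,4]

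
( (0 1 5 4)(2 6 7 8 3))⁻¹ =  (0 4 5 1)(2 3 8 7 6)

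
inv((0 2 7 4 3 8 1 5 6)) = (0 6 5 1 8 3 4 7 2)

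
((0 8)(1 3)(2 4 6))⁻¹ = (0 8)(1 3)(2 6 4)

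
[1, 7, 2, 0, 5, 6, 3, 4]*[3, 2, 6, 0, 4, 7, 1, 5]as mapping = [0→2, 1→5, 2→6, 3→3, 4→7, 5→1, 6→0, 7→4]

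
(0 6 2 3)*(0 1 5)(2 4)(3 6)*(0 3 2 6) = (0 2)(1 5 3)(4 6)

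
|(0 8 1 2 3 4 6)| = 7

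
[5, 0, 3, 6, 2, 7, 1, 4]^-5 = [4, 7, 1, 0, 6, 2, 5, 3]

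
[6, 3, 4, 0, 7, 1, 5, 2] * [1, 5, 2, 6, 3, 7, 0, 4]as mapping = [0→0, 1→6, 2→3, 3→1, 4→4, 5→5, 6→7, 7→2]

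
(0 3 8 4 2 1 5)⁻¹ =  (0 5 1 2 4 8 3)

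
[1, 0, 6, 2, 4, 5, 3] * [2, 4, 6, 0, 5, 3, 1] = [4, 2, 1, 6, 5, 3, 0]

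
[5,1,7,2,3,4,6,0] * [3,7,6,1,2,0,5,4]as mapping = [0→0,1→7,2→4,3→6,4→1,5→2,6→5,7→3]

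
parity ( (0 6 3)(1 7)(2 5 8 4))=even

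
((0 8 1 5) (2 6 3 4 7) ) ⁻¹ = (0 5 1 8) (2 7 4 3 6) 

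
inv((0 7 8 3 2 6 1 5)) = (0 5 1 6 2 3 8 7)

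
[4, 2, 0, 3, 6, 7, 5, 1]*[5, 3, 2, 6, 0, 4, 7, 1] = [0, 2, 5, 6, 7, 1, 4, 3]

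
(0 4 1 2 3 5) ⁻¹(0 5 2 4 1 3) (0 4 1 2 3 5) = (0 3 1 2 5 4) 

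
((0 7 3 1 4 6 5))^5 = (0 6 1 7 5 4 3)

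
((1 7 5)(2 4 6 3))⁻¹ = (1 5 7)(2 3 6 4)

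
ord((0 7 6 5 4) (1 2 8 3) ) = 20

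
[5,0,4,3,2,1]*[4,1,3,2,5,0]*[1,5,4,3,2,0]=[1,2,0,4,3,5]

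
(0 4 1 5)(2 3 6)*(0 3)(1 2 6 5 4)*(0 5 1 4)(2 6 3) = (0 4 6 3 1)(2 5)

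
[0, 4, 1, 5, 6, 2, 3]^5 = [0, 2, 5, 6, 1, 3, 4]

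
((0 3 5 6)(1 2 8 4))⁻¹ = (0 6 5 3)(1 4 8 2)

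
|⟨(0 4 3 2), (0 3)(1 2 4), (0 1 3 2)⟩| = 120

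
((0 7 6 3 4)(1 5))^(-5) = (1 5)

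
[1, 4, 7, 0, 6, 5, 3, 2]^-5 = [0, 1, 7, 3, 4, 5, 6, 2]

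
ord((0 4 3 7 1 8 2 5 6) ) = 9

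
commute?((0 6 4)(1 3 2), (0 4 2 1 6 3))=no:(0 6 4)(1 3 2)*(0 4 2 1 6 3)=(0 3 1)(2 6), (0 4 2 1 6 3)*(0 6 4)(1 3 2)=(1 4)(2 3 6)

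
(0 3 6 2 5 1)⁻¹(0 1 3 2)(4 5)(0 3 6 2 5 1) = (0 6 5 3)(1 4)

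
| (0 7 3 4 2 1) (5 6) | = 6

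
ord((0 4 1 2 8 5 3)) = 7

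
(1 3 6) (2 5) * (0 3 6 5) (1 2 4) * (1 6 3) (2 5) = (0 1 3 2) (4 6 5) 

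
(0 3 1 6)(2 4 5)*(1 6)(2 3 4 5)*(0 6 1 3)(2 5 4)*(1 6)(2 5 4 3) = (0 5)(1 2 3 6)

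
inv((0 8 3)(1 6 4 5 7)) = (0 3 8)(1 7 5 4 6)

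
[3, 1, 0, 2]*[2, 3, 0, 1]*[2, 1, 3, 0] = [1, 0, 3, 2]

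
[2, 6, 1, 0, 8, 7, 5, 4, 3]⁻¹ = [3, 2, 0, 8, 7, 6, 1, 5, 4]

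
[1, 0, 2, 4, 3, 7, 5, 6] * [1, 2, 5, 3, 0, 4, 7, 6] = [2, 1, 5, 0, 3, 6, 4, 7]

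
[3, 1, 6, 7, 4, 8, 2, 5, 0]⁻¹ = [8, 1, 6, 0, 4, 7, 2, 3, 5]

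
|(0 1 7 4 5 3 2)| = 7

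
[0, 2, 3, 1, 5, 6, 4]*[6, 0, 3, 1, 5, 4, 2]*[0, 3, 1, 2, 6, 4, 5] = [5, 2, 3, 0, 6, 1, 4]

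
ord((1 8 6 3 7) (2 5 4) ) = 15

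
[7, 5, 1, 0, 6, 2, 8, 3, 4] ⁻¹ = [3, 2, 5, 7, 8, 1, 4, 0, 6] 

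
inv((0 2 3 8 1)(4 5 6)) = (0 1 8 3 2)(4 6 5)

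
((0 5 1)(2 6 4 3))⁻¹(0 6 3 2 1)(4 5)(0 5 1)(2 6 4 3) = (0 5 4 2 6)(1 3)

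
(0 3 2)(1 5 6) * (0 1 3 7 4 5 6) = (0 7 4 5)(1 6 3 2)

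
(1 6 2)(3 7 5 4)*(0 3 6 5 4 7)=(0 3)(1 5 7 4 6 2)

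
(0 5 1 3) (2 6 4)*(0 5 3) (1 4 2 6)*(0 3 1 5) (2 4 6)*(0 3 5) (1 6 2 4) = (0 6 1 5 2) 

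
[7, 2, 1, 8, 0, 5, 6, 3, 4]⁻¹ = [4, 2, 1, 7, 8, 5, 6, 0, 3]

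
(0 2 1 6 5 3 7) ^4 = (0 5 2 3 1 7 6) 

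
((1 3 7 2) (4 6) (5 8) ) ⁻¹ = (1 2 7 3) (4 6) (5 8) 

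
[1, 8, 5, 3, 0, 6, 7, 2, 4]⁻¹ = [4, 0, 7, 3, 8, 2, 5, 6, 1]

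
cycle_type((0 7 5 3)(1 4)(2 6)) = 2^2.4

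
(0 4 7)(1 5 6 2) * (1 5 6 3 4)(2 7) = (0 1 6 7)(2 5 3 4)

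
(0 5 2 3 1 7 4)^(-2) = (0 7 3 5 4 1 2)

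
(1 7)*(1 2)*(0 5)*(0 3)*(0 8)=(0 5 3 8)(1 7 2)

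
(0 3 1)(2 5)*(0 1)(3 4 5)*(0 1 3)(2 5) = (0 4 2)(1 3)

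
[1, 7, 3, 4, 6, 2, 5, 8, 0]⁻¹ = [8, 0, 5, 2, 3, 6, 4, 1, 7]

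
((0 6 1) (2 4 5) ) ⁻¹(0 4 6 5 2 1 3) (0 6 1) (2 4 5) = (0 3 6 5 1 2 4) 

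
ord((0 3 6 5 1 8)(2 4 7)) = 6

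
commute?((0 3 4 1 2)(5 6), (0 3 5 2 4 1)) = no:(0 3 4 1 2)(5 6) * (0 3 5 2 4 1) = (0 5 6 2 3 1 4), (0 3 5 2 4 1) * (0 3 4 1 2)(5 6) = (0 4 2 1 3 6 5)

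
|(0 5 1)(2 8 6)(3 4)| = 6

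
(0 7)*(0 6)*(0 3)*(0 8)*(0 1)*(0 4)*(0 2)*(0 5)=(0 7 6 3 8 1 4 2 5)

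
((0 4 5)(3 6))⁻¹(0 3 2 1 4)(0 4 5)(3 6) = (1 5 4 6 2)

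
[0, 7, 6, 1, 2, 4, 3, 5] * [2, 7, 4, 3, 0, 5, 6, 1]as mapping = [0→2, 1→1, 2→6, 3→7, 4→4, 5→0, 6→3, 7→5]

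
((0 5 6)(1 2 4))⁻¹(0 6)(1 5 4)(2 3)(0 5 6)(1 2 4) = (0 5)(1 2 6)(3 4)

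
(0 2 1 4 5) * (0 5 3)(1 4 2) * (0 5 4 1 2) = (0 2 1)(3 5 4)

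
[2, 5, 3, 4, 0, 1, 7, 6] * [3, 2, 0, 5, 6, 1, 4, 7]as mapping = [0→0, 1→1, 2→5, 3→6, 4→3, 5→2, 6→7, 7→4]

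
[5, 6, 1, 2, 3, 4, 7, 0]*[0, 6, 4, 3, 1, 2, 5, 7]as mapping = [0→2, 1→5, 2→6, 3→4, 4→3, 5→1, 6→7, 7→0]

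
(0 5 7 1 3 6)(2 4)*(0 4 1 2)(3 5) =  (0 3 6 4)(1 5 7 2)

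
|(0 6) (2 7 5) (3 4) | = 6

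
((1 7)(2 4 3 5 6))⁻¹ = (1 7)(2 6 5 3 4)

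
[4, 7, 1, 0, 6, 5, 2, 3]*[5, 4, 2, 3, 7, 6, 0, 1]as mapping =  [0→7, 1→1, 2→4, 3→5, 4→0, 5→6, 6→2, 7→3]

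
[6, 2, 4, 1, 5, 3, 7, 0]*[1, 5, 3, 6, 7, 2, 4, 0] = [4, 3, 7, 5, 2, 6, 0, 1]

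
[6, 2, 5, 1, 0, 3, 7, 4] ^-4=[0, 1, 2, 3, 4, 5, 6, 7] 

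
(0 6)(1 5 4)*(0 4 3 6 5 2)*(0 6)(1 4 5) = (0 1 2 6 5 3)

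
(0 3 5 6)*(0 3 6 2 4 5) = (0 6 3)(2 4 5)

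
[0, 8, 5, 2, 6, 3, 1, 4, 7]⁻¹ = [0, 6, 3, 5, 7, 2, 4, 8, 1]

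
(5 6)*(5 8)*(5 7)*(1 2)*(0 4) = (0 4) (1 2) (5 6 8 7) 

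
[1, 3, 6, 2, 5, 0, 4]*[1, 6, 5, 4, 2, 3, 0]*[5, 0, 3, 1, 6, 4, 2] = [2, 6, 5, 4, 1, 0, 3]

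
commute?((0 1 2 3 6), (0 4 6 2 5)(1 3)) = no:(0 1 2 3 6)*(0 4 6 2 5)(1 3) = (0 3 2 1 5)(4 6), (0 4 6 2 5)(1 3)*(0 1 2 3 6) = (0 4)(1 6 3 2 5)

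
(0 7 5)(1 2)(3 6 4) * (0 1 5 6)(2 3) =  (0 7 6 4 2 5 1 3)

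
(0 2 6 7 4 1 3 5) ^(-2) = (0 3 4 6) (1 7 2 5) 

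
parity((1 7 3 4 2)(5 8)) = odd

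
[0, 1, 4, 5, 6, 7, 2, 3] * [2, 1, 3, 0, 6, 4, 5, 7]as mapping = [0→2, 1→1, 2→6, 3→4, 4→5, 5→7, 6→3, 7→0]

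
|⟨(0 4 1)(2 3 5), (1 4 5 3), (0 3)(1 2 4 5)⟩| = 720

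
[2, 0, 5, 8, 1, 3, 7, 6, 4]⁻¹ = [1, 4, 0, 5, 8, 2, 7, 6, 3]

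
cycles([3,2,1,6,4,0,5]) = (0 3 6 5)(1 2)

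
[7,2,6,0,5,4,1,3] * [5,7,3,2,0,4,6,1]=[1,3,6,5,4,0,7,2]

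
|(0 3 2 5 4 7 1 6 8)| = 9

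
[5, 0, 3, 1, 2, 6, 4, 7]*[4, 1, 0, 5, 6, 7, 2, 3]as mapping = [0→7, 1→4, 2→5, 3→1, 4→0, 5→2, 6→6, 7→3]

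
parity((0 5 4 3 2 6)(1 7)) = even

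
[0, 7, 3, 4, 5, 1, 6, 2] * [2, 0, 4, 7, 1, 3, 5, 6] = [2, 6, 7, 1, 3, 0, 5, 4]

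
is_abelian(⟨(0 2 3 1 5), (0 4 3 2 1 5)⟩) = no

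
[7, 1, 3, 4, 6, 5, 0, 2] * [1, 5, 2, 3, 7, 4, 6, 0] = [0, 5, 3, 7, 6, 4, 1, 2]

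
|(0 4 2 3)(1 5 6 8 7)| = 20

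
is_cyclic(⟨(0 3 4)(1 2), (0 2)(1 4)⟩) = no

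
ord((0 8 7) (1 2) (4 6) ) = 6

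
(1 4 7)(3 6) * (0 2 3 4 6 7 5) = (0 2 3 7 1 6 4 5)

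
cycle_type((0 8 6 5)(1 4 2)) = 3.4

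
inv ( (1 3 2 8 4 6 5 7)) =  (1 7 5 6 4 8 2 3)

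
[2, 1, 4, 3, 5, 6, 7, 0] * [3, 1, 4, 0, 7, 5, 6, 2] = [4, 1, 7, 0, 5, 6, 2, 3]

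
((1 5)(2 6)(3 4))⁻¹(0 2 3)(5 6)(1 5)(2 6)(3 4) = (0 6 4)(1 2)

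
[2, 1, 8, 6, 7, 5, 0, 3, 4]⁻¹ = [6, 1, 0, 7, 8, 5, 3, 4, 2]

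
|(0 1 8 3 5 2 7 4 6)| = 9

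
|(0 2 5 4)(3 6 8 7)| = 4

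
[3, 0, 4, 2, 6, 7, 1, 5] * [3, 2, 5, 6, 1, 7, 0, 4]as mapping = [0→6, 1→3, 2→1, 3→5, 4→0, 5→4, 6→2, 7→7]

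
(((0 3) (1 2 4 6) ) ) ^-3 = (0 3) (1 2 4 6) 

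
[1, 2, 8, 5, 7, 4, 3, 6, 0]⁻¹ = [8, 0, 1, 6, 5, 3, 7, 4, 2]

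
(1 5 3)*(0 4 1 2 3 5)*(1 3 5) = (0 4 3 2 5 1)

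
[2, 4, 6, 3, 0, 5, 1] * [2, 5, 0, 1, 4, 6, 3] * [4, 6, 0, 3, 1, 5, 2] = [4, 1, 3, 6, 0, 2, 5]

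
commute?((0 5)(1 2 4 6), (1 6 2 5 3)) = no:(0 5)(1 2 4 6) * (1 6 2 5 3) = (0 3 1 5)(2 4), (1 6 2 5 3) * (0 5)(1 2 4 6) = (0 5 3 2)(4 6)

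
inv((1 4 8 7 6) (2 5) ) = (1 6 7 8 4) (2 5) 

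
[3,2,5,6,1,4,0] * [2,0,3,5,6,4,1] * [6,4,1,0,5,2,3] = [2,0,5,4,6,3,1]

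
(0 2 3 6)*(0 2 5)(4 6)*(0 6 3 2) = (0 5 6)(3 4)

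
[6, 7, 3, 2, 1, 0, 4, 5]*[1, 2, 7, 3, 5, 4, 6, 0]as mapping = [0→6, 1→0, 2→3, 3→7, 4→2, 5→1, 6→5, 7→4]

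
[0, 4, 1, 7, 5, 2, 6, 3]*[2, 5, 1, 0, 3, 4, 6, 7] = [2, 3, 5, 7, 4, 1, 6, 0]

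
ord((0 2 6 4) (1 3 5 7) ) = 4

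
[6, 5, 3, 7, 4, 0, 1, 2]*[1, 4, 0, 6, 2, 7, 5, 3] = [5, 7, 6, 3, 2, 1, 4, 0]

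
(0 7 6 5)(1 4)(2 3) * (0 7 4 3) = (0 4 1 3 2)(5 7 6)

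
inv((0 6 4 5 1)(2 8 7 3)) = (0 1 5 4 6)(2 3 7 8)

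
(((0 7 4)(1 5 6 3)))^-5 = (0 7 4)(1 3 6 5)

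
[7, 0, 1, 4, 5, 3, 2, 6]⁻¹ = [1, 2, 6, 5, 3, 4, 7, 0]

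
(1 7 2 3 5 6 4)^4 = (1 5 7 6 2 4 3)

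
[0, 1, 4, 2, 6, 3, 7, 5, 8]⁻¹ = [0, 1, 3, 5, 2, 7, 4, 6, 8]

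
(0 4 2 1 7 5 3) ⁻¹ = (0 3 5 7 1 2 4) 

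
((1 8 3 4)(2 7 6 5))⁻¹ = (1 4 3 8)(2 5 6 7)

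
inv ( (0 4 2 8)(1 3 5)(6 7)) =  (0 8 2 4)(1 5 3)(6 7)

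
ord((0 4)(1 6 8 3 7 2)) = 6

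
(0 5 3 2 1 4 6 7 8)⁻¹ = (0 8 7 6 4 1 2 3 5)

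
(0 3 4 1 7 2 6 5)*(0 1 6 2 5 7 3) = (1 3 4 6 7 5)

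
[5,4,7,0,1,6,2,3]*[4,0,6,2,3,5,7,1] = [5,3,1,4,0,7,6,2]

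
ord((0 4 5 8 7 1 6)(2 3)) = 14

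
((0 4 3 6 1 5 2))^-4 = (0 6 2 3 5 4 1)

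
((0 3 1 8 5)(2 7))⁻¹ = (0 5 8 1 3)(2 7)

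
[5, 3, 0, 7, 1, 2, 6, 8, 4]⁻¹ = [2, 4, 5, 1, 8, 0, 6, 3, 7]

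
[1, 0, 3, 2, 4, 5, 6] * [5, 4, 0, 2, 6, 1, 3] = [4, 5, 2, 0, 6, 1, 3]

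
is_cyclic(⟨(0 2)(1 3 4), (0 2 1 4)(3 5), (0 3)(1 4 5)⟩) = no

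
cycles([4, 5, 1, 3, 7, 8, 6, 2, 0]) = (0 4 7 2 1 5 8)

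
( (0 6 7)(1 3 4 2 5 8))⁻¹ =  (0 7 6)(1 8 5 2 4 3)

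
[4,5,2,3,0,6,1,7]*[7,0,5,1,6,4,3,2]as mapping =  [0→6,1→4,2→5,3→1,4→7,5→3,6→0,7→2]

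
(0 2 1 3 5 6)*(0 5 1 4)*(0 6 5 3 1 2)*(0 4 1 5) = (0 4 6 3 2 1 5)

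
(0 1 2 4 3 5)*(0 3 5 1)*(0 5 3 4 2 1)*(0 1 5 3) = (0 3 1 5 4)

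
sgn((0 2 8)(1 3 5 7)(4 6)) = 1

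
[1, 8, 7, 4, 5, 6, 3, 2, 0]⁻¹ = [8, 0, 7, 6, 3, 4, 5, 2, 1]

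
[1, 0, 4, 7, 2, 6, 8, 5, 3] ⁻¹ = [1, 0, 4, 8, 2, 7, 5, 3, 6] 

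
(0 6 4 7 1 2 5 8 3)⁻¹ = (0 3 8 5 2 1 7 4 6)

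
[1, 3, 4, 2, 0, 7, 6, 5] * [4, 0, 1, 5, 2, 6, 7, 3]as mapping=[0→0, 1→5, 2→2, 3→1, 4→4, 5→3, 6→7, 7→6]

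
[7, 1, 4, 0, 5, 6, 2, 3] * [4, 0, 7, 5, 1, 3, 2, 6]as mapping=[0→6, 1→0, 2→1, 3→4, 4→3, 5→2, 6→7, 7→5]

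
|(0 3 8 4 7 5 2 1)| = 8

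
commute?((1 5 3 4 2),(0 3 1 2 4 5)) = no:(1 5 3 4 2)*(0 3 1 2 4 5) = (0 3 5 1),(0 3 1 2 4 5)*(1 5 3 4 2) = (0 4 3 5)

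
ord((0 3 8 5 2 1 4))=7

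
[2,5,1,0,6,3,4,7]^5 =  [0,1,2,3,6,5,4,7]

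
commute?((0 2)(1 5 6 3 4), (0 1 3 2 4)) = no:(0 2)(1 5 6 3 4)*(0 1 3 2 4) = (0 4 3)(1 5 6 2), (0 1 3 2 4)*(0 2)(1 5 6 3 4) = (0 5 6 3)(1 4 2)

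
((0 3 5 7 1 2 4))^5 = (0 2 7 3 4 1 5)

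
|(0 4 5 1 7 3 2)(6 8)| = 14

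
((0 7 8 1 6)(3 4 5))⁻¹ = (0 6 1 8 7)(3 5 4)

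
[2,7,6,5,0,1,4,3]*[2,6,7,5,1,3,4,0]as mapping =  [0→7,1→0,2→4,3→3,4→2,5→6,6→1,7→5]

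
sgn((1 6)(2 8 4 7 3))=-1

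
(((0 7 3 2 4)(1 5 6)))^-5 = (1 5 6)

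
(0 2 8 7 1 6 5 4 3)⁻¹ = (0 3 4 5 6 1 7 8 2)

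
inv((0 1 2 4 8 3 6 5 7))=(0 7 5 6 3 8 4 2 1)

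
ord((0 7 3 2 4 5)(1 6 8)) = 6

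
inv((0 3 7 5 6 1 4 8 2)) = (0 2 8 4 1 6 5 7 3)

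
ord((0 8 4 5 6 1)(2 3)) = 6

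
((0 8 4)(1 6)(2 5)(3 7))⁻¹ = (0 4 8)(1 6)(2 5)(3 7)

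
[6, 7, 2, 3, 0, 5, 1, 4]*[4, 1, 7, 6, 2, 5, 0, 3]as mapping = [0→0, 1→3, 2→7, 3→6, 4→4, 5→5, 6→1, 7→2]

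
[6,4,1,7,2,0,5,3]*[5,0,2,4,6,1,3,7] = [3,6,0,7,2,5,1,4]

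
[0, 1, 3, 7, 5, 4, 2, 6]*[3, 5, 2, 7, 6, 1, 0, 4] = [3, 5, 7, 4, 1, 6, 2, 0]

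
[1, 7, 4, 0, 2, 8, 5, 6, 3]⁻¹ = [3, 0, 4, 8, 2, 6, 7, 1, 5]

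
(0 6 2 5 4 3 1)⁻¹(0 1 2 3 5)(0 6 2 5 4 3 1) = (0 5 1 4 6)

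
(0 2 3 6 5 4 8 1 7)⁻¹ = (0 7 1 8 4 5 6 3 2)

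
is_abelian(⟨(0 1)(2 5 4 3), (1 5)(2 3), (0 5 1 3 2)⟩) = no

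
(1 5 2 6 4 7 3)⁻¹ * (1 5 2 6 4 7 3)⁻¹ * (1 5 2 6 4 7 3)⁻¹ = (1 4 5 7 2 3 6)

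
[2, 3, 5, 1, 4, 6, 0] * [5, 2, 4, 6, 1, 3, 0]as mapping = [0→4, 1→6, 2→3, 3→2, 4→1, 5→0, 6→5]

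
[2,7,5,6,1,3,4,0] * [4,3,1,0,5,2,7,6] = [1,6,2,7,3,0,5,4]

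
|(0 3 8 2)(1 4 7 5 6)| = 20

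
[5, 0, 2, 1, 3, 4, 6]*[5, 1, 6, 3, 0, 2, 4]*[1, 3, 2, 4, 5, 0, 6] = [2, 0, 6, 3, 4, 1, 5]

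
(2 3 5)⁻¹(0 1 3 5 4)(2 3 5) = (0 1 5 2 4)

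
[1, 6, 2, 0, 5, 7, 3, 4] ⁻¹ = [3, 0, 2, 6, 7, 4, 1, 5] 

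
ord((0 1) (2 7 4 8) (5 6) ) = 4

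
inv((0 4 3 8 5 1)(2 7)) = (0 1 5 8 3 4)(2 7)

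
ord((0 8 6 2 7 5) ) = 6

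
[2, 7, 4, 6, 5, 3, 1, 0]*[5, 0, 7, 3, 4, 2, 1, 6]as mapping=[0→7, 1→6, 2→4, 3→1, 4→2, 5→3, 6→0, 7→5]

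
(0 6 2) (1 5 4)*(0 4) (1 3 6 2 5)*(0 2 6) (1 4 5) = (0 6 1 4 3) (2 5) 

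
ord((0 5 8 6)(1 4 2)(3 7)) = 12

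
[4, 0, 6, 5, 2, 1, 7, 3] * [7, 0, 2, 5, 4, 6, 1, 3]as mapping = [0→4, 1→7, 2→1, 3→6, 4→2, 5→0, 6→3, 7→5]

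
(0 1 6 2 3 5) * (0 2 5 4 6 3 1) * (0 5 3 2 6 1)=(0 5 6 3 4 1 2) 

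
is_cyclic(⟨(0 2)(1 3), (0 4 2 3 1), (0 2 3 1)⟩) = no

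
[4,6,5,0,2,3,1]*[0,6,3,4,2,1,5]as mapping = [0→2,1→5,2→1,3→0,4→3,5→4,6→6]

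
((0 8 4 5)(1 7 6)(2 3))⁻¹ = (0 5 4 8)(1 6 7)(2 3)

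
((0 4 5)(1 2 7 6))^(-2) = (0 4 5)(1 7)(2 6)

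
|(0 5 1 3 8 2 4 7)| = 8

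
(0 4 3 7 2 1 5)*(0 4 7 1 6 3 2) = (0 7) (1 5 4 2 6 3) 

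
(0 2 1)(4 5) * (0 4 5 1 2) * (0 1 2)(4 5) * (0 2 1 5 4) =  (0 5)(1 4)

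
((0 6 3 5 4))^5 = ()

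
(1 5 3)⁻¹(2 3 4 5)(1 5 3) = (1 4 3 2)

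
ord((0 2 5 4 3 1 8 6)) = 8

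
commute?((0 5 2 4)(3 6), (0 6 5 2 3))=no:(0 5 2 4)(3 6) * (0 6 5 2 3)=(0 2 4 6)(3 5), (0 6 5 2 3) * (0 5 2 4)(3 6)=(0 3 5 4)(2 6)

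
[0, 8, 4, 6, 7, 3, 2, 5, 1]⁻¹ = [0, 8, 6, 5, 2, 7, 3, 4, 1]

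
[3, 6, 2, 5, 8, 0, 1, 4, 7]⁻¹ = [5, 6, 2, 0, 7, 3, 1, 8, 4]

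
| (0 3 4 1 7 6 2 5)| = 8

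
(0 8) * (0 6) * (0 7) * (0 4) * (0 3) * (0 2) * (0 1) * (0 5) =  (0 8 6 7 4 3 2 1 5)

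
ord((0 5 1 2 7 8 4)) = 7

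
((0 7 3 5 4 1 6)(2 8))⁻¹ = (0 6 1 4 5 3 7)(2 8)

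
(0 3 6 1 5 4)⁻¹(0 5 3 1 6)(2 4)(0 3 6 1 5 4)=(0 2)(1 3 4 6 5)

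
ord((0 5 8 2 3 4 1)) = 7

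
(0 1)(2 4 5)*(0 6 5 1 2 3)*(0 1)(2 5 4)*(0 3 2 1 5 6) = (0 6 4 3 5 2 1)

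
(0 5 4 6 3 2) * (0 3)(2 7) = (0 5 4 6)(2 3 7)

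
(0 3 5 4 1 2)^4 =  (0 1 5)(2 4 3)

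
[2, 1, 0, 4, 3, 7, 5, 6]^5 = [2, 1, 0, 4, 3, 6, 7, 5]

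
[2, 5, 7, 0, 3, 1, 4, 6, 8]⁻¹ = [3, 5, 0, 4, 6, 1, 7, 2, 8]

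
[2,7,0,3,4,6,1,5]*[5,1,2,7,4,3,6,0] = [2,0,5,7,4,6,1,3]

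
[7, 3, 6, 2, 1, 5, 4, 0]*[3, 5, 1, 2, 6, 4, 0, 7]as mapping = [0→7, 1→2, 2→0, 3→1, 4→5, 5→4, 6→6, 7→3]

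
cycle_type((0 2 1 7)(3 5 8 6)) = 4^2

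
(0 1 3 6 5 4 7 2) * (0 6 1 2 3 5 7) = (0 2 6 7 3 1 5 4)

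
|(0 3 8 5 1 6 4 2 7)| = 9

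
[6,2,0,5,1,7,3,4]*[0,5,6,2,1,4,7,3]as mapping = [0→7,1→6,2→0,3→4,4→5,5→3,6→2,7→1]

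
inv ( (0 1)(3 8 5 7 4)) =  (0 1)(3 4 7 5 8)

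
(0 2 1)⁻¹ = (0 1 2)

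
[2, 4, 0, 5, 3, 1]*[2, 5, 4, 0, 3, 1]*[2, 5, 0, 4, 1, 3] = [1, 4, 0, 5, 2, 3]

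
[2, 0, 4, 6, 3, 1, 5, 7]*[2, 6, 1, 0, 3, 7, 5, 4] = [1, 2, 3, 5, 0, 6, 7, 4]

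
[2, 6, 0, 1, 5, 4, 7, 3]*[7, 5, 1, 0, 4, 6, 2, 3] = [1, 2, 7, 5, 6, 4, 3, 0]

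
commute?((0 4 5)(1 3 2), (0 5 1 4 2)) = no:(0 4 5)(1 3 2)*(0 5 1 4 2) = (0 2 4 1 3), (0 5 1 4 2)*(0 4 5)(1 3 2) = (1 5 3 2 4)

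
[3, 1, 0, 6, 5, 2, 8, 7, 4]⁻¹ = [2, 1, 5, 0, 8, 4, 3, 7, 6]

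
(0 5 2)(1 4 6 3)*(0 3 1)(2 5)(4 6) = (0 2 3)(1 6)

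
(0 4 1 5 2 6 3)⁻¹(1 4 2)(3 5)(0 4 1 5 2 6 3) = (0 2)(1 6 5)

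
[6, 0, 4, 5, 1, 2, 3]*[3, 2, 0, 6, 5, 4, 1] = [1, 3, 5, 4, 2, 0, 6]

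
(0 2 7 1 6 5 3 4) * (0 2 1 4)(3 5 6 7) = (0 1 7 4 2 3)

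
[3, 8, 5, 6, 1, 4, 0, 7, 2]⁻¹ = [6, 4, 8, 0, 5, 2, 3, 7, 1]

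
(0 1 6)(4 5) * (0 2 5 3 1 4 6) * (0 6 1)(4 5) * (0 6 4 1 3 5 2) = (0 2 1 4 5 3 6)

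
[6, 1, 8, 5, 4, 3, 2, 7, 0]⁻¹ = [8, 1, 6, 5, 4, 3, 0, 7, 2]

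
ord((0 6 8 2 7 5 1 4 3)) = 9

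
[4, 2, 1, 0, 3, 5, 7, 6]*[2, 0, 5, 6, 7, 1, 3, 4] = [7, 5, 0, 2, 6, 1, 4, 3]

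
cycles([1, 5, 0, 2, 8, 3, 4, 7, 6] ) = (0 1 5 3 2)(4 8 6)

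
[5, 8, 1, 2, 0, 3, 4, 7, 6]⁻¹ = [4, 2, 3, 5, 6, 0, 8, 7, 1]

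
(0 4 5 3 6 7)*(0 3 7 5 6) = (0 4 6 5 7 3)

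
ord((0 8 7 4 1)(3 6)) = 10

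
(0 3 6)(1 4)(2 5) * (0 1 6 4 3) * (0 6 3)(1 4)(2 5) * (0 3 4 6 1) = (0 1 3)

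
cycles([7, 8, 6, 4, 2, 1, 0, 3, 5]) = (0 7 3 4 2 6)(1 8 5)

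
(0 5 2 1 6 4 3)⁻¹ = (0 3 4 6 1 2 5)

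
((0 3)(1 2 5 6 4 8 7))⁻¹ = (0 3)(1 7 8 4 6 5 2)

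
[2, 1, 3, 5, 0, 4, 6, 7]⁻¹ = [4, 1, 0, 2, 5, 3, 6, 7]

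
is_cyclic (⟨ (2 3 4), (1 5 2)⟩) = no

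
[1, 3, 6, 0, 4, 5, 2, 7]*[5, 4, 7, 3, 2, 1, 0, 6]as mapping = [0→4, 1→3, 2→0, 3→5, 4→2, 5→1, 6→7, 7→6]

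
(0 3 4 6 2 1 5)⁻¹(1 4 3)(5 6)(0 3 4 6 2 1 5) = (0 2)(4 5 6)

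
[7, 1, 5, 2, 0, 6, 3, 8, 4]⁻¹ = [4, 1, 3, 6, 8, 2, 5, 0, 7]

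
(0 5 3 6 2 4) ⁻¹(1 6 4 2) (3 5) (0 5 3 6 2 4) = (0 4 1 2) (3 6) 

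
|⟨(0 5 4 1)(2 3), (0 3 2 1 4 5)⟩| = 72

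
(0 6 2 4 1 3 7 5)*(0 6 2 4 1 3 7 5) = (0 2 1 7)(3 5 6 4)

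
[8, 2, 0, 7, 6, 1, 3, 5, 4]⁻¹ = [2, 5, 1, 6, 8, 7, 4, 3, 0]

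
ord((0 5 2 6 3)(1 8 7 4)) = 20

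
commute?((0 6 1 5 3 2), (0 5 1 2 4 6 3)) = no:(0 6 1 5 3 2)*(0 5 1 2 4 6 3) = (0 3 4 6 2 5), (0 5 1 2 4 6 3)*(0 6 1 5 3 2) = (0 3 6 2 4 1)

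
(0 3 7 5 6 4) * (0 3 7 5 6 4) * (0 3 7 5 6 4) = (0 5)(3 6)(4 7)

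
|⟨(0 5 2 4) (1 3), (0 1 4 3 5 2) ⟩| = 720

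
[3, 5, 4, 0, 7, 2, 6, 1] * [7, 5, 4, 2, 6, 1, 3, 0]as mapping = [0→2, 1→1, 2→6, 3→7, 4→0, 5→4, 6→3, 7→5]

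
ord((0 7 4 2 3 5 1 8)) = 8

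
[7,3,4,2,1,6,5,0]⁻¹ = [7,4,3,1,2,6,5,0]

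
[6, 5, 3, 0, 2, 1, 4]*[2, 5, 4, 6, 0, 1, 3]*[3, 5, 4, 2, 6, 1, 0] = [2, 5, 0, 4, 6, 1, 3]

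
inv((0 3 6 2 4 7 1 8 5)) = (0 5 8 1 7 4 2 6 3)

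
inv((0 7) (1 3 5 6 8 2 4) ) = (0 7) (1 4 2 8 6 5 3) 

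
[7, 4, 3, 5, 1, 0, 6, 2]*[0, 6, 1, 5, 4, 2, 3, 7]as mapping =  [0→7, 1→4, 2→5, 3→2, 4→6, 5→0, 6→3, 7→1]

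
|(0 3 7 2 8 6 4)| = 7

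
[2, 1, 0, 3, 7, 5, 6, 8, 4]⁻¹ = [2, 1, 0, 3, 8, 5, 6, 4, 7]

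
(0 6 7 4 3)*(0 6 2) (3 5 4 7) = (0 2) (3 6) (4 5) 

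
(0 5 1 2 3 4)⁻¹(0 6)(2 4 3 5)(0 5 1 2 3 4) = (0 4 1 3)(5 6)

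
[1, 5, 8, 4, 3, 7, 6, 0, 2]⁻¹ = [7, 0, 8, 4, 3, 1, 6, 5, 2]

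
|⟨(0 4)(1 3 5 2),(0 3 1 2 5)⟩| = 360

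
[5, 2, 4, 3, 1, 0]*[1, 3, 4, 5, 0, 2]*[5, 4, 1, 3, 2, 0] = [1, 2, 5, 0, 3, 4]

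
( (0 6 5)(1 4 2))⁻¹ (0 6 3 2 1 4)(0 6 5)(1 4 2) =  (1 4 2 6 5 3)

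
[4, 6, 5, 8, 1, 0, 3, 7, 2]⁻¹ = [5, 4, 8, 6, 0, 2, 1, 7, 3]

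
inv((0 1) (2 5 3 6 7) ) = (0 1) (2 7 6 3 5) 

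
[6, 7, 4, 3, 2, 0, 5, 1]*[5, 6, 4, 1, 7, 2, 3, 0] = [3, 0, 7, 1, 4, 5, 2, 6]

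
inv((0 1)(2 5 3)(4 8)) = (0 1)(2 3 5)(4 8)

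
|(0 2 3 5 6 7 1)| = 7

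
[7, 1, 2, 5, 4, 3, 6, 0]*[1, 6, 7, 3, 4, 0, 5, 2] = [2, 6, 7, 0, 4, 3, 5, 1]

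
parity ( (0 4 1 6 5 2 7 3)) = odd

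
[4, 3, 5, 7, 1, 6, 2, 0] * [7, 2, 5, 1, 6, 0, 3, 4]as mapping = [0→6, 1→1, 2→0, 3→4, 4→2, 5→3, 6→5, 7→7]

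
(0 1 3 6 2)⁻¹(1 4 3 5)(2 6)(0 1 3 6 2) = (0 2)(3 4 6 5)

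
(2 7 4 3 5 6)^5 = (2 6 5 3 4 7)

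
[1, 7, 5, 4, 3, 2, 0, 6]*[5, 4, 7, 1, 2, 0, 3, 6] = [4, 6, 0, 2, 1, 7, 5, 3]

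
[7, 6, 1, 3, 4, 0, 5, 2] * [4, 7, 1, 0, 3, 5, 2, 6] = [6, 2, 7, 0, 3, 4, 5, 1]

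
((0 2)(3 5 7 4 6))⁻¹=(0 2)(3 6 4 7 5)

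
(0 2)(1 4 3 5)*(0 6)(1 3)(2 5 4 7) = (0 5 3 4 1 7 2 6)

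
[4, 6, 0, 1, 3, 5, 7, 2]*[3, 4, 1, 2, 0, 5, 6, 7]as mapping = [0→0, 1→6, 2→3, 3→4, 4→2, 5→5, 6→7, 7→1]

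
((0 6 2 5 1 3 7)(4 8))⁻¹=(0 7 3 1 5 2 6)(4 8)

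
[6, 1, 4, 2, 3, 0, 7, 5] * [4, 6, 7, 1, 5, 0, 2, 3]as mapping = [0→2, 1→6, 2→5, 3→7, 4→1, 5→4, 6→3, 7→0]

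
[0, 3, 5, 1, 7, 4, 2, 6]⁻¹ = [0, 3, 6, 1, 5, 2, 7, 4]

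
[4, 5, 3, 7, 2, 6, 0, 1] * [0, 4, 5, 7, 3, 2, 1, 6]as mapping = [0→3, 1→2, 2→7, 3→6, 4→5, 5→1, 6→0, 7→4]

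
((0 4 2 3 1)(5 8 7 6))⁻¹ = (0 1 3 2 4)(5 6 7 8)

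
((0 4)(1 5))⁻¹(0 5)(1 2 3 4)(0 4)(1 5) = (0 5 2 3)(1 4)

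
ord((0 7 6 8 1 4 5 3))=8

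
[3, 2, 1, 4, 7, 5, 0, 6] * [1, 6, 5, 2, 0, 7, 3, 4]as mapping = [0→2, 1→5, 2→6, 3→0, 4→4, 5→7, 6→1, 7→3]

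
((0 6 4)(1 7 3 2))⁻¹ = (0 4 6)(1 2 3 7)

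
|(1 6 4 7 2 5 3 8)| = 8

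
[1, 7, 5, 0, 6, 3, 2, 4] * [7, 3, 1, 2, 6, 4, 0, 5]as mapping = [0→3, 1→5, 2→4, 3→7, 4→0, 5→2, 6→1, 7→6]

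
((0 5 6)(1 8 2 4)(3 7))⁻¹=(0 6 5)(1 4 2 8)(3 7)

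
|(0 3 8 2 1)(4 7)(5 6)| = 10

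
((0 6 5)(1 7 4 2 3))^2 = (0 5 6)(1 4 3 7 2)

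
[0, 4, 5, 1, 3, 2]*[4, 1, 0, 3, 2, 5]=[4, 2, 5, 1, 3, 0]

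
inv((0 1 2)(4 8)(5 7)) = (0 2 1)(4 8)(5 7)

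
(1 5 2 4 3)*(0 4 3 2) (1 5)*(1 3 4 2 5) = (0 2 4 5) (1 3) 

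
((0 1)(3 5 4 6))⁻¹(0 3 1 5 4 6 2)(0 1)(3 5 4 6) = (0 4 6 3 2 1 5)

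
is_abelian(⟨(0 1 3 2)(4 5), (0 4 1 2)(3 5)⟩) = no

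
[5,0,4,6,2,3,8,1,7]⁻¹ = [1,7,4,5,2,0,3,8,6]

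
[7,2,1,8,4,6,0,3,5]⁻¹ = [6,2,1,7,4,8,5,0,3]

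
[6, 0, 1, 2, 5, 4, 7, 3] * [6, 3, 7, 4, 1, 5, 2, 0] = [2, 6, 3, 7, 5, 1, 0, 4]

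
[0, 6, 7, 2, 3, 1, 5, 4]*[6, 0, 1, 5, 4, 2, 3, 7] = [6, 3, 7, 1, 5, 0, 2, 4]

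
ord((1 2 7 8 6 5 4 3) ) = 8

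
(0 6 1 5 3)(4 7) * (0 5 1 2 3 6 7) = (0 7 4)(2 3 5 6)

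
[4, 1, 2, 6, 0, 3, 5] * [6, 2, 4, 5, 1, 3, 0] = [1, 2, 4, 0, 6, 5, 3]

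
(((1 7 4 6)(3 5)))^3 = (1 6 4 7)(3 5)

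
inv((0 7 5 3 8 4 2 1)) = (0 1 2 4 8 3 5 7)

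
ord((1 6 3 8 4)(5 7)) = 10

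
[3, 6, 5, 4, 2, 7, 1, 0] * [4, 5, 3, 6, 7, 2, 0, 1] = [6, 0, 2, 7, 3, 1, 5, 4]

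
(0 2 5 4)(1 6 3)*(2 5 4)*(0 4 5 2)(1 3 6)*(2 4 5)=(0 4 5)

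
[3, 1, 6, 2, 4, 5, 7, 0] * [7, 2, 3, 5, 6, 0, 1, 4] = [5, 2, 1, 3, 6, 0, 4, 7]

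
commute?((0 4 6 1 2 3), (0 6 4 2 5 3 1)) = no:(0 4 6 1 2 3) * (0 6 4 2 5 3 1) = (0 2 1 5 3 6), (0 6 4 2 5 3 1) * (0 4 6 1 2 3) = (0 1 4 3 2 5)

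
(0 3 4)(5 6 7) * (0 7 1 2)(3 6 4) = (0 6 1 2)(4 7 5)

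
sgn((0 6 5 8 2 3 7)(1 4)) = -1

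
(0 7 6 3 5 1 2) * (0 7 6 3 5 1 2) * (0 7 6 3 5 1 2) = (0 3 2 6 1 7 5)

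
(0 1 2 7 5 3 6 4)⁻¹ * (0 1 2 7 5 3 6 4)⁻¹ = (0 6 5 2)(1 4 3 7)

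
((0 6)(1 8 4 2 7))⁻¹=(0 6)(1 7 2 4 8)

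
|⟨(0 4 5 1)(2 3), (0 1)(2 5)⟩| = 360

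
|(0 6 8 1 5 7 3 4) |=8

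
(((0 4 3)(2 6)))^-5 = (0 4 3)(2 6)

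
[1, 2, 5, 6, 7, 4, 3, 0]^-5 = [1, 2, 5, 6, 7, 4, 3, 0]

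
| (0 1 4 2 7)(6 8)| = 10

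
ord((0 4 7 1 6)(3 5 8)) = 15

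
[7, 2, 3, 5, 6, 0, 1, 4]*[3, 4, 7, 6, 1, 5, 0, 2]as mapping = [0→2, 1→7, 2→6, 3→5, 4→0, 5→3, 6→4, 7→1]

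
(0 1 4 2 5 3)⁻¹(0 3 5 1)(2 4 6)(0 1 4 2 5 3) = (0 3 4 1)(2 6 5)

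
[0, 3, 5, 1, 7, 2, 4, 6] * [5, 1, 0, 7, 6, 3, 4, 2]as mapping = [0→5, 1→7, 2→3, 3→1, 4→2, 5→0, 6→6, 7→4]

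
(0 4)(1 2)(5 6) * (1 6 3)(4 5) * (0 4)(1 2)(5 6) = (0 6)(2 5 3)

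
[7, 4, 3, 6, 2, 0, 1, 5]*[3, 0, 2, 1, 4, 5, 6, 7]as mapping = [0→7, 1→4, 2→1, 3→6, 4→2, 5→3, 6→0, 7→5]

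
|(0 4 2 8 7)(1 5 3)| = 15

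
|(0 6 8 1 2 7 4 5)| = 8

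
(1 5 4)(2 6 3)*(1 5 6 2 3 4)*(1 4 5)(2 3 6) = (1 2 3 6 5 4)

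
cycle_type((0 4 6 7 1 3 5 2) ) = 8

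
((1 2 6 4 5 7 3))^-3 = (1 5 2 7 6 3 4)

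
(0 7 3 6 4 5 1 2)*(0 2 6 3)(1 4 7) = (0 1 6 7)(4 5)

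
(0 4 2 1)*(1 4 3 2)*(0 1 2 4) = (0 3 4 2)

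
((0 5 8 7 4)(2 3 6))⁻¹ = (0 4 7 8 5)(2 6 3)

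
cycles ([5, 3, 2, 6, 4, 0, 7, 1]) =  (0 5) (1 3 6 7) 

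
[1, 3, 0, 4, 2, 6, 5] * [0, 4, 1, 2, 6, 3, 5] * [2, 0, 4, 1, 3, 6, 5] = [3, 4, 2, 5, 0, 6, 1]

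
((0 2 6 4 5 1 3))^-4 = (0 4 3 6 1 2 5)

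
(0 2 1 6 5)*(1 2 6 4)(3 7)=(0 6 5)(1 4)(3 7)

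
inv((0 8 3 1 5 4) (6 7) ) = (0 4 5 1 3 8) (6 7) 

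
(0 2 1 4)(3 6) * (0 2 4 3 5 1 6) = (0 4 2 6 5 1 3)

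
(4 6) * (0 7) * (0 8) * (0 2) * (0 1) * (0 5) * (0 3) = (0 7 8 2 1 5 3)(4 6)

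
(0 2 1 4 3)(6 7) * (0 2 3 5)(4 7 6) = (0 3 2 1 7 4 5)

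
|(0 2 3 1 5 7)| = 6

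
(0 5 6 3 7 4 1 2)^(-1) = (0 2 1 4 7 3 6 5)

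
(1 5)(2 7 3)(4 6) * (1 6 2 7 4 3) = (1 5 6 3 7)(2 4)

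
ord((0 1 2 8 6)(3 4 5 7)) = 20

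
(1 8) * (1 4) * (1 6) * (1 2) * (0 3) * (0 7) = (0 3 7)(1 8 4 6 2)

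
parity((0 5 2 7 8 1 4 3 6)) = even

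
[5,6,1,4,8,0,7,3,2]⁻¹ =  [5,2,8,7,3,0,1,6,4]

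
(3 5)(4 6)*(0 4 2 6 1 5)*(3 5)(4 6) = (0 6 2 4 1 3)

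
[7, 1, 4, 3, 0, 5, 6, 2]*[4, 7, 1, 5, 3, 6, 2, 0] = [0, 7, 3, 5, 4, 6, 2, 1]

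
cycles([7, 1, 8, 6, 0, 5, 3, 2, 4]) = (0 7 2 8 4)(3 6)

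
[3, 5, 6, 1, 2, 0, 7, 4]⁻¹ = [5, 3, 4, 0, 7, 1, 2, 6]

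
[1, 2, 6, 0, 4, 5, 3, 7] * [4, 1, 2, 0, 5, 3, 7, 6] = [1, 2, 7, 4, 5, 3, 0, 6]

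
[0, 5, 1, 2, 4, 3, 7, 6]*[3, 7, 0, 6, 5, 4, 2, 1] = [3, 4, 7, 0, 5, 6, 1, 2]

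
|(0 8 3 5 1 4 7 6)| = 8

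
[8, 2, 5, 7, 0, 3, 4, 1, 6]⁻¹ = [4, 7, 1, 5, 6, 2, 8, 3, 0]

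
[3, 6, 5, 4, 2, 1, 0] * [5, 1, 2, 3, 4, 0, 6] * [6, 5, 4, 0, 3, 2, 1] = [0, 1, 6, 3, 4, 5, 2]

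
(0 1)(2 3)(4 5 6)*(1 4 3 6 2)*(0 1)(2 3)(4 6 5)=(0 6 2 5 3)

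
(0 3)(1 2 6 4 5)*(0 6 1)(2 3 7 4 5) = (0 7 4 2 1 3 6 5)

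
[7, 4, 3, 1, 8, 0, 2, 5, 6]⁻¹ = [5, 3, 6, 2, 1, 7, 8, 0, 4]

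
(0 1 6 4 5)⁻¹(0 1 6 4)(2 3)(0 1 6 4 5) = (1 6 4 5)(2 3)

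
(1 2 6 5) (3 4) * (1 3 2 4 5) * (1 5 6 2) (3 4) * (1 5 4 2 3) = (2 3 6 4 5) 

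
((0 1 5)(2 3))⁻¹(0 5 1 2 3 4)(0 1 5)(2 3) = (0 5 3 2 4 1)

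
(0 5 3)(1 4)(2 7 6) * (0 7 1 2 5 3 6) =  (0 3 7)(1 4 2)(5 6)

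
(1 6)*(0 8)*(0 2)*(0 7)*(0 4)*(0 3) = (0 8 2 7 4 3)(1 6)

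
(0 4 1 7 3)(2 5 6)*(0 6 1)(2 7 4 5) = (0 5 1 4)(3 6 7)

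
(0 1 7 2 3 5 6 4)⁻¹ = (0 4 6 5 3 2 7 1)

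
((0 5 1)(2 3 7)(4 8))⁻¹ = (0 1 5)(2 7 3)(4 8)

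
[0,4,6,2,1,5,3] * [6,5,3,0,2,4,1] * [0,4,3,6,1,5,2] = [2,3,4,6,5,1,0]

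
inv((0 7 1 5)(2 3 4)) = (0 5 1 7)(2 4 3)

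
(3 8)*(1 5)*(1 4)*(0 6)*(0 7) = (0 6 7) (1 5 4) (3 8) 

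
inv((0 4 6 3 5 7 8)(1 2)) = (0 8 7 5 3 6 4)(1 2)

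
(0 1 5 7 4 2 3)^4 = (0 4 1 2 5 3 7)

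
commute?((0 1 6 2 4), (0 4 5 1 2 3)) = no:(0 1 6 2 4) * (0 4 5 1 2 3) = (0 2 5 1 6 3), (0 4 5 1 2 3) * (0 1 6 2 4) = (1 4 5 6 2 3)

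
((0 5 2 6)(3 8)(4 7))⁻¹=(0 6 2 5)(3 8)(4 7)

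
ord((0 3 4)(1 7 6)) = 3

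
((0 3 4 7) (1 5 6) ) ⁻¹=(0 7 4 3) (1 6 5) 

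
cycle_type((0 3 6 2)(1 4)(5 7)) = 2^2.4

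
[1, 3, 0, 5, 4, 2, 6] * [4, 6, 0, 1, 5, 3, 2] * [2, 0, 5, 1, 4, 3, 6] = [6, 0, 4, 1, 3, 2, 5]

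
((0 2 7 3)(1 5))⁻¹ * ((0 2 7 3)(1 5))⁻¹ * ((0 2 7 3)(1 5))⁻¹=(0 2 7 3)(1 5)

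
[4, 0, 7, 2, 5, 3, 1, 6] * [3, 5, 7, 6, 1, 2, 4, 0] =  [1, 3, 0, 7, 2, 6, 5, 4]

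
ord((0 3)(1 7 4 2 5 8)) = 6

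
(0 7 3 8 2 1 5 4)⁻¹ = (0 4 5 1 2 8 3 7)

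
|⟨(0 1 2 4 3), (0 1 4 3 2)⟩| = 60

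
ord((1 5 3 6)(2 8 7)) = 12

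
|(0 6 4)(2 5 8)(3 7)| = 6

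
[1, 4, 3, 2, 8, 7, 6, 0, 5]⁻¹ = [7, 0, 3, 2, 1, 8, 6, 5, 4]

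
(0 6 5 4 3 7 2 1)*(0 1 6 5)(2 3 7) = (0 5 4 7 3 2 6)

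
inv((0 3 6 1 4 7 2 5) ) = (0 5 2 7 4 1 6 3) 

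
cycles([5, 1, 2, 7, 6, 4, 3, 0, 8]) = (0 5 4 6 3 7)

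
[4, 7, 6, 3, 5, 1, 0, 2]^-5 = [5, 2, 0, 3, 1, 7, 4, 6]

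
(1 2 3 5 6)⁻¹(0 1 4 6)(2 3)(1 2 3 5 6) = (0 2 4 1)(3 5)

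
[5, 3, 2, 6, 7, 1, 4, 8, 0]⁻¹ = [8, 5, 2, 1, 6, 0, 3, 4, 7]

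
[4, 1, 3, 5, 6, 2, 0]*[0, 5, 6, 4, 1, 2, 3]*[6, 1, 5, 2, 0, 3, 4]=[1, 3, 0, 5, 2, 4, 6]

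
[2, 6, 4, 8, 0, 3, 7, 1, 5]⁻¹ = [4, 7, 0, 5, 2, 8, 1, 6, 3]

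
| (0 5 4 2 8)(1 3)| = 10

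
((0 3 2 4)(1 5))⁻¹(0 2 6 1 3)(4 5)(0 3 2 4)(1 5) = (0 1)(2 3 4 6 5)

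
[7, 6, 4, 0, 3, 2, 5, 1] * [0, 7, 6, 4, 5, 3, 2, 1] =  [1, 2, 5, 0, 4, 6, 3, 7]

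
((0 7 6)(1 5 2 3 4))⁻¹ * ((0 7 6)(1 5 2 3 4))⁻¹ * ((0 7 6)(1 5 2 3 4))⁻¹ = (1 2 4 5 3)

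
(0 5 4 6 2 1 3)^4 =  (0 2 5 1 4 3 6)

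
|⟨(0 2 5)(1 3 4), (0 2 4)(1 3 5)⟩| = 12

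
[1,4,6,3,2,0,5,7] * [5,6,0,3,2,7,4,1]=[6,2,4,3,0,5,7,1]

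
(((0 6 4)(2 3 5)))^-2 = (0 6 4)(2 3 5)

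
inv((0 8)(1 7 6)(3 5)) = (0 8)(1 6 7)(3 5)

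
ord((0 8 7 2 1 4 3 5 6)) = 9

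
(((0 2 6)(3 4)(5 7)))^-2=(0 2 6)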